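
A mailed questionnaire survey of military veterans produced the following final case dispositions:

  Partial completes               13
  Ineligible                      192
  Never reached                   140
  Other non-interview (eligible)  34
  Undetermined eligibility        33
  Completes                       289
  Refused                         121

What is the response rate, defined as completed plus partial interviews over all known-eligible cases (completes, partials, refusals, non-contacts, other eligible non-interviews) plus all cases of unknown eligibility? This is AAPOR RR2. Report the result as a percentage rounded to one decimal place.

47.9%

Num → 289 + 13 = 302
Denominator → 289 + 13 + 121 + 140 + 34 + 33 = 630
RR2 = 302 / 630 = 0.4794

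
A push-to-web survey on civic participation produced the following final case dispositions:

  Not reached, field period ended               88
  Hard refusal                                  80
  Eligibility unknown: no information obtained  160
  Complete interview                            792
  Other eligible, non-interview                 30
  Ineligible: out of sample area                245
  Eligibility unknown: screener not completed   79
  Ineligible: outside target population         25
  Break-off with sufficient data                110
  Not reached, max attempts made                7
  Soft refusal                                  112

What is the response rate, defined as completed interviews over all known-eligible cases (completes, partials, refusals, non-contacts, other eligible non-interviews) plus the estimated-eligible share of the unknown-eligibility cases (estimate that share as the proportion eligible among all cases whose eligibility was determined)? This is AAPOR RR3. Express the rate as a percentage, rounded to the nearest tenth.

56.0%

Refusal or break-off = 80 + 112 = 192
No answer / not reached = 88 + 7 = 95
Eligibility not determined = 79 + 160 = 239
Screened out, ineligible = 25 + 245 = 270
Num: 792
Determined eligible: 792 + 110 + 192 + 95 + 30 = 1219
e = 1219 / (1219 + 270) = 1219 / 1489 = 0.8187
Eligible share of unknowns: 0.8187 × 239 = 195.67
Base: 1219 + 195.67 = 1414.67
RR3 = 792 / 1414.67 = 0.5598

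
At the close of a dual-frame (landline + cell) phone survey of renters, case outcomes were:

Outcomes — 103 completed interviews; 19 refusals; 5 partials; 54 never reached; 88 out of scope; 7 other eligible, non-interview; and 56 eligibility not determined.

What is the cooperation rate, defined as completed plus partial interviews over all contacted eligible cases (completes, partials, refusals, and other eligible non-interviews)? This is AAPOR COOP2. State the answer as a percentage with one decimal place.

80.6%

Top → 103 + 5 = 108
Denom → 103 + 5 + 19 + 7 = 134
COOP2 = 108 / 134 = 0.8060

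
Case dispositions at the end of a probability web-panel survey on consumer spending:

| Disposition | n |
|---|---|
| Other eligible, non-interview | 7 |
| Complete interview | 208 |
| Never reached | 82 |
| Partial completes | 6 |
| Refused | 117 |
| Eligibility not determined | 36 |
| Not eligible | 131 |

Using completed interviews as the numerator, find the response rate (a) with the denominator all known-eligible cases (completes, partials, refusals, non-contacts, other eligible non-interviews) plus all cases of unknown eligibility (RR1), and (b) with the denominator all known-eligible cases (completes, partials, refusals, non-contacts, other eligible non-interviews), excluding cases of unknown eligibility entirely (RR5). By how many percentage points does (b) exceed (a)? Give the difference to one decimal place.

Numerator: 208
Base: 208 + 6 + 117 + 82 + 7 + 36 = 456
RR1 = 208 / 456 = 0.4561
Base: 208 + 6 + 117 + 82 + 7 = 420
RR5 = 208 / 420 = 0.4952
Difference = 49.52 − 45.61 = 3.91 percentage points

3.9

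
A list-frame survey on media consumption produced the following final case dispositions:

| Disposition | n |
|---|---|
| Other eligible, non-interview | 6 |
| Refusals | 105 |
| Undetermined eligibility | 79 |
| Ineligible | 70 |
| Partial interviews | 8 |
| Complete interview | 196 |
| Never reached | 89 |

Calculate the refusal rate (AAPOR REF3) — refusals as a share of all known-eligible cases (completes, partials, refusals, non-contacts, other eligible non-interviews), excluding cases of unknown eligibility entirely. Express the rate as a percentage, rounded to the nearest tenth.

Num → 105
Denom → 196 + 8 + 105 + 89 + 6 = 404
REF3 = 105 / 404 = 0.2599

26.0%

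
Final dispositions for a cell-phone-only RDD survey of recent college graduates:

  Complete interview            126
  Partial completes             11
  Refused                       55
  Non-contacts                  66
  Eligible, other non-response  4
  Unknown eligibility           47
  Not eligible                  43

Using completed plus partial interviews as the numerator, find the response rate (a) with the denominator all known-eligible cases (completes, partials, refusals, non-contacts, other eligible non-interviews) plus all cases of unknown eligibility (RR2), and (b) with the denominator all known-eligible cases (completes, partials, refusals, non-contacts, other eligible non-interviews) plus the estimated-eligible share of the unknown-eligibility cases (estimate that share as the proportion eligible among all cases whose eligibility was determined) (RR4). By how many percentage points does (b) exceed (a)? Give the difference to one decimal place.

Numerator: 126 + 11 = 137
Base: 126 + 11 + 55 + 66 + 4 + 47 = 309
RR2 = 137 / 309 = 0.4434
Determined eligible: 126 + 11 + 55 + 66 + 4 = 262
e = 262 / (262 + 43) = 262 / 305 = 0.8590
e × U: 0.8590 × 47 = 40.37
Base: 262 + 40.37 = 302.37
RR4 = 137 / 302.37 = 0.4531
Difference = 45.31 − 44.34 = 0.97 percentage points

1.0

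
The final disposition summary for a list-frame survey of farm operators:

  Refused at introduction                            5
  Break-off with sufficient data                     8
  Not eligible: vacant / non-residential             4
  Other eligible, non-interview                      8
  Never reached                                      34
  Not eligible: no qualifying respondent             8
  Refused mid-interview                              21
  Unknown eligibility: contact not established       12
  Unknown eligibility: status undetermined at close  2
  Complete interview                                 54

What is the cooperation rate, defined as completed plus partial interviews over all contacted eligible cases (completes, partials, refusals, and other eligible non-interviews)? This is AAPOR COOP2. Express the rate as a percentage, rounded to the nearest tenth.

64.6%

Refusals = 5 + 21 = 26
Unknown eligibility = 12 + 2 = 14
Out of scope = 8 + 4 = 12
Top = 54 + 8 = 62
Denominator = 54 + 8 + 26 + 8 = 96
COOP2 = 62 / 96 = 0.6458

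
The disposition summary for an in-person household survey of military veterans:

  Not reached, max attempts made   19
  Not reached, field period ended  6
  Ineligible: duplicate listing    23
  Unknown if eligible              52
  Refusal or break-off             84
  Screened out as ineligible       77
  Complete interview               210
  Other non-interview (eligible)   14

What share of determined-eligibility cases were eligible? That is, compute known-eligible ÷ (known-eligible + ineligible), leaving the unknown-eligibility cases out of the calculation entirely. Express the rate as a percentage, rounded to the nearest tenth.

76.9%

No contact after all attempts = 6 + 19 = 25
Ineligible = 77 + 23 = 100
Eligible (known) → 210 + 84 + 25 + 14 = 333
e = 333 / (333 + 100) = 333 / 433 = 0.7691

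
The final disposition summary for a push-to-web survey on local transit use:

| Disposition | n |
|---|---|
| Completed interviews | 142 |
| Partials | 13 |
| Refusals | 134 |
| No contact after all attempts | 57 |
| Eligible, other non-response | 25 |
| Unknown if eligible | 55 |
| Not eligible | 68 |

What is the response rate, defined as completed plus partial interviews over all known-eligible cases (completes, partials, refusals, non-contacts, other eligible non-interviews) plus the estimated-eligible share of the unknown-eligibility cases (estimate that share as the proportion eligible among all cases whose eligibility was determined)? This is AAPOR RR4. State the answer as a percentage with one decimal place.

Num: 142 + 13 = 155
Known eligible: 142 + 13 + 134 + 57 + 25 = 371
e = 371 / (371 + 68) = 371 / 439 = 0.8451
Estimated eligible among unknowns: 0.8451 × 55 = 46.48
Denominator: 371 + 46.48 = 417.48
RR4 = 155 / 417.48 = 0.3713

37.1%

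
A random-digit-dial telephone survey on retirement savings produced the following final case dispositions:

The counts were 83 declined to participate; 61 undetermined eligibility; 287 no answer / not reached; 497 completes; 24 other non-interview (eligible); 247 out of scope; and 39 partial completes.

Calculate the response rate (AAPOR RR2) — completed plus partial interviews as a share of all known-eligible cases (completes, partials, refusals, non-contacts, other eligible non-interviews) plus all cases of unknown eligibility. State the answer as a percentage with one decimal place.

Num → 497 + 39 = 536
Base → 497 + 39 + 83 + 287 + 24 + 61 = 991
RR2 = 536 / 991 = 0.5409

54.1%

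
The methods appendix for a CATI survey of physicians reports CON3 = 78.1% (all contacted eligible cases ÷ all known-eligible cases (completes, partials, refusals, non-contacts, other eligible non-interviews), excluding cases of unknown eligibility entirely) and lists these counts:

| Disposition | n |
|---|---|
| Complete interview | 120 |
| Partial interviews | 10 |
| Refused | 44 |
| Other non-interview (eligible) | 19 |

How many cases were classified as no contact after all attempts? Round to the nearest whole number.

54

Top = 120 + 10 + 44 + 19 = 193
CON3 = 193 / D = 0.781
D = 193 / 0.781 = 247.1
Other denominator terms total 193
no contact after all attempts = 247.1 − 193 ≈ 54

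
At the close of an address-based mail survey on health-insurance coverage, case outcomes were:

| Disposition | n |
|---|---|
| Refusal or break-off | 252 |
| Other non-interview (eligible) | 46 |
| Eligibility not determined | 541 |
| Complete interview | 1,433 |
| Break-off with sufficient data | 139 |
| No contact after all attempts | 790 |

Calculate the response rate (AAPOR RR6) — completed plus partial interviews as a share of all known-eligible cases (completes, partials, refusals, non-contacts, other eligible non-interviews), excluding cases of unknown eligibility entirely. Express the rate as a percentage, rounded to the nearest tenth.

Top → 1433 + 139 = 1572
Denom → 1433 + 139 + 252 + 790 + 46 = 2660
RR6 = 1572 / 2660 = 0.5910

59.1%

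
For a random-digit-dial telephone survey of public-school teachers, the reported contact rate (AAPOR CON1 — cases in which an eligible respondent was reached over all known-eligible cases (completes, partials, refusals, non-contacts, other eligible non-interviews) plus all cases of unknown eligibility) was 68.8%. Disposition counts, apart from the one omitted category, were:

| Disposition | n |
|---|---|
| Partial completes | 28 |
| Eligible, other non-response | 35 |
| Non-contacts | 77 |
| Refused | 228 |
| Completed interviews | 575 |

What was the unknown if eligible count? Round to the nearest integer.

316

Top → 575 + 28 + 228 + 35 = 866
CON1 = 866 / D = 0.688
D = 866 / 0.688 = 1258.7
Rest of base = 943
unknown if eligible = 1258.7 − 943 ≈ 316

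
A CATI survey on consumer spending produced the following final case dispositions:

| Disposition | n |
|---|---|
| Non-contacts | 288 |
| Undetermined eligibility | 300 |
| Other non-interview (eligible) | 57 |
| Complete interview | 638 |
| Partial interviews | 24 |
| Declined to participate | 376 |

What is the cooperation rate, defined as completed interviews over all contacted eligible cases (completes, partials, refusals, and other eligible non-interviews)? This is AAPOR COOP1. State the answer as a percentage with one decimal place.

Num = 638
Denominator = 638 + 24 + 376 + 57 = 1095
COOP1 = 638 / 1095 = 0.5826

58.3%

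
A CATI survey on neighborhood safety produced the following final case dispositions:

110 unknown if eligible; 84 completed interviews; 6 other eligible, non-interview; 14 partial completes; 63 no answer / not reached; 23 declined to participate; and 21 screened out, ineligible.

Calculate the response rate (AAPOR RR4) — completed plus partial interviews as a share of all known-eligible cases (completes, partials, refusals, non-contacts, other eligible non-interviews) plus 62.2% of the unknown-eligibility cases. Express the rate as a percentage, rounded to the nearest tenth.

Numerator: 84 + 14 = 98
Known eligible: 84 + 14 + 23 + 63 + 6 = 190
Estimated eligible among unknowns: 0.6220 × 110 = 68.42
Denom: 190 + 68.42 = 258.42
RR4 = 98 / 258.42 = 0.3792

37.9%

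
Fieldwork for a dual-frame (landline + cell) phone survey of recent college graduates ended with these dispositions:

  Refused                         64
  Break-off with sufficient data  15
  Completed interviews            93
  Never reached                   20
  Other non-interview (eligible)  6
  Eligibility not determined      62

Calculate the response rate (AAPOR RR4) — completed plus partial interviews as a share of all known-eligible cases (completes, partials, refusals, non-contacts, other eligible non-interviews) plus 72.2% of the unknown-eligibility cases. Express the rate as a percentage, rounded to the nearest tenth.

44.5%

Numerator: 93 + 15 = 108
Determined eligible: 93 + 15 + 64 + 20 + 6 = 198
Eligible share of unknowns: 0.7220 × 62 = 44.76
Denom: 198 + 44.76 = 242.76
RR4 = 108 / 242.76 = 0.4449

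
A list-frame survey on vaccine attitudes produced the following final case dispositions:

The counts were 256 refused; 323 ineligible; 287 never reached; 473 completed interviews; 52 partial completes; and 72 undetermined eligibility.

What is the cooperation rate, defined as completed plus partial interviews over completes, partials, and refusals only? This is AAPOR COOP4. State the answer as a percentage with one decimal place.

67.2%

Numerator: 473 + 52 = 525
Denominator: 473 + 52 + 256 = 781
COOP4 = 525 / 781 = 0.6722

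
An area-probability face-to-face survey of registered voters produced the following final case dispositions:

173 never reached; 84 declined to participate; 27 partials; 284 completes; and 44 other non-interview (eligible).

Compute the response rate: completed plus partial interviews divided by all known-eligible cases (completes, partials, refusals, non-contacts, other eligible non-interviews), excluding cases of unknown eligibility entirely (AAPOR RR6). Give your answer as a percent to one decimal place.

50.8%

Top: 284 + 27 = 311
Denom: 284 + 27 + 84 + 173 + 44 = 612
RR6 = 311 / 612 = 0.5082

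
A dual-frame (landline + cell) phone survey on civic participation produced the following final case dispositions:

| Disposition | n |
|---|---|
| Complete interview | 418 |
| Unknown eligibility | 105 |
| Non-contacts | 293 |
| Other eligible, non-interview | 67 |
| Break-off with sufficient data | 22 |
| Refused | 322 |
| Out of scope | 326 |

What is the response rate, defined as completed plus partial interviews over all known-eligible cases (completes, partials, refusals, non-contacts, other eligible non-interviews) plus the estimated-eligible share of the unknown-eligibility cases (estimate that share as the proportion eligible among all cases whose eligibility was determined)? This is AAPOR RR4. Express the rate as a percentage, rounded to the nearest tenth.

36.6%

Top → 418 + 22 = 440
Known eligible → 418 + 22 + 322 + 293 + 67 = 1122
e = 1122 / (1122 + 326) = 1122 / 1448 = 0.7749
Estimated eligible among unknowns → 0.7749 × 105 = 81.36
Denominator → 1122 + 81.36 = 1203.36
RR4 = 440 / 1203.36 = 0.3656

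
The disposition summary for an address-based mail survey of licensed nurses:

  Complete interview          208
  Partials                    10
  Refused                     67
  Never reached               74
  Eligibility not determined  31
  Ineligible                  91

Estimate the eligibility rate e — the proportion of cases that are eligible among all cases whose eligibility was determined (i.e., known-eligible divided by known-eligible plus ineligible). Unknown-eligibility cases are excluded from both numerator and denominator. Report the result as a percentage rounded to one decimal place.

Eligible (known) = 208 + 10 + 67 + 74 = 359
e = 359 / (359 + 91) = 359 / 450 = 0.7978

79.8%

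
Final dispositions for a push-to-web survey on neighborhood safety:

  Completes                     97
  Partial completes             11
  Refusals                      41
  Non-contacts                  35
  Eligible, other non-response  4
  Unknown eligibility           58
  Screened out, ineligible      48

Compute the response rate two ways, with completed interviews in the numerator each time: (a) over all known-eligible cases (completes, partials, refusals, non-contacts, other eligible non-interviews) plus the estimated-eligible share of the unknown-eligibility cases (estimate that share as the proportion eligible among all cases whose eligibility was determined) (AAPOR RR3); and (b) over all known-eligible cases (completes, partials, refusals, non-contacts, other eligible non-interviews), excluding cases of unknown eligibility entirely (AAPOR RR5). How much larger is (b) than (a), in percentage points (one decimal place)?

10.2

Num: 97
Determined eligible: 97 + 11 + 41 + 35 + 4 = 188
e = 188 / (188 + 48) = 188 / 236 = 0.7966
Eligible share of unknowns: 0.7966 × 58 = 46.20
Denominator: 188 + 46.20 = 234.20
RR3 = 97 / 234.20 = 0.4142
Denominator: 97 + 11 + 41 + 35 + 4 = 188
RR5 = 97 / 188 = 0.5160
Difference = 51.60 − 41.42 = 10.18 percentage points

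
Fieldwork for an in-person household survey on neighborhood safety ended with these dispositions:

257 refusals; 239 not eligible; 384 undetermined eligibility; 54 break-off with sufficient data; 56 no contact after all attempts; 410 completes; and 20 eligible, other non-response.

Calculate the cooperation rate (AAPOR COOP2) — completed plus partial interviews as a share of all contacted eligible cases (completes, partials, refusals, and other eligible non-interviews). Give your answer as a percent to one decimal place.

62.6%

Numerator = 410 + 54 = 464
Base = 410 + 54 + 257 + 20 = 741
COOP2 = 464 / 741 = 0.6262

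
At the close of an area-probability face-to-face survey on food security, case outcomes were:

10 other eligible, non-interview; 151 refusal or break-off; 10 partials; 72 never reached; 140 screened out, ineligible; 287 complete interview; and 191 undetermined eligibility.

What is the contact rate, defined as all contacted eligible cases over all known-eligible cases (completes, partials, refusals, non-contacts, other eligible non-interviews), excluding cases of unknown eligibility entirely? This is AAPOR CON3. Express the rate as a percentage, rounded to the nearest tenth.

86.4%

Num → 287 + 10 + 151 + 10 = 458
Denominator → 287 + 10 + 151 + 72 + 10 = 530
CON3 = 458 / 530 = 0.8642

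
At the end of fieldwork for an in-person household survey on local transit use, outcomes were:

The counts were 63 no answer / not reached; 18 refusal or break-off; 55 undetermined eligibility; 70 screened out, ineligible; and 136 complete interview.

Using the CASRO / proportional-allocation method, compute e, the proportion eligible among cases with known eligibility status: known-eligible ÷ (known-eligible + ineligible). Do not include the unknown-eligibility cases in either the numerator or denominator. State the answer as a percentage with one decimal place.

Known eligible: 136 + 18 + 63 = 217
e = 217 / (217 + 70) = 217 / 287 = 0.7561

75.6%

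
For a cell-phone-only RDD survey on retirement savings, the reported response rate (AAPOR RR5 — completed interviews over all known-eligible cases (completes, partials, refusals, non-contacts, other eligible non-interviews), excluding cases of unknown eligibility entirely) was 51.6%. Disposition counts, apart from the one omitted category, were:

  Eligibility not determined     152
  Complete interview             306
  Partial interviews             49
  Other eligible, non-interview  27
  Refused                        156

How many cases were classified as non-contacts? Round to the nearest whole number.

55

RR5 = 306 / D = 0.516
D = 306 / 0.516 = 593.0
Other denominator terms total 538
non-contacts = 593.0 − 538 ≈ 55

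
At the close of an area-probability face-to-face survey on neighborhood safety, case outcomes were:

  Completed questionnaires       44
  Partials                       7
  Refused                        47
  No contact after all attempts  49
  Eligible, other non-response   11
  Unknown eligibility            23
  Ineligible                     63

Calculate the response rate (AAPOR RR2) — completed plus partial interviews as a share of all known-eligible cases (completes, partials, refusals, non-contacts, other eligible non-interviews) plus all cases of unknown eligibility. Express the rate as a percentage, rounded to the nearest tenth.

28.2%

Num: 44 + 7 = 51
Base: 44 + 7 + 47 + 49 + 11 + 23 = 181
RR2 = 51 / 181 = 0.2818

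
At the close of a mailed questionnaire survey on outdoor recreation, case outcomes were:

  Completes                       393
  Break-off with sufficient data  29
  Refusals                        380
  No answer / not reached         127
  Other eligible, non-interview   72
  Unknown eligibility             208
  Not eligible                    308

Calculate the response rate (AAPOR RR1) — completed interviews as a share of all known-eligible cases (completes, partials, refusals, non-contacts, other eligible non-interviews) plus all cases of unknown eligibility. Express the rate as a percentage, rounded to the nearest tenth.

Numerator = 393
Denominator = 393 + 29 + 380 + 127 + 72 + 208 = 1209
RR1 = 393 / 1209 = 0.3251

32.5%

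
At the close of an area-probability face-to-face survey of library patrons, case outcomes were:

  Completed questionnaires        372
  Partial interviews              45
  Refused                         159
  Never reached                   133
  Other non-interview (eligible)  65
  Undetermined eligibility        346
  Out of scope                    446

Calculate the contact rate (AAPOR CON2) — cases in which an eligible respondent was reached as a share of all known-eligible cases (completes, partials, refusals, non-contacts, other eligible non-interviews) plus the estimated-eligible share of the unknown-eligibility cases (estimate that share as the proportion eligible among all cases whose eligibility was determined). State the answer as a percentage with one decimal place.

64.5%

Numerator = 372 + 45 + 159 + 65 = 641
Determined eligible = 372 + 45 + 159 + 133 + 65 = 774
e = 774 / (774 + 446) = 774 / 1220 = 0.6344
Eligible share of unknowns = 0.6344 × 346 = 219.50
Denominator = 774 + 219.50 = 993.50
CON2 = 641 / 993.50 = 0.6452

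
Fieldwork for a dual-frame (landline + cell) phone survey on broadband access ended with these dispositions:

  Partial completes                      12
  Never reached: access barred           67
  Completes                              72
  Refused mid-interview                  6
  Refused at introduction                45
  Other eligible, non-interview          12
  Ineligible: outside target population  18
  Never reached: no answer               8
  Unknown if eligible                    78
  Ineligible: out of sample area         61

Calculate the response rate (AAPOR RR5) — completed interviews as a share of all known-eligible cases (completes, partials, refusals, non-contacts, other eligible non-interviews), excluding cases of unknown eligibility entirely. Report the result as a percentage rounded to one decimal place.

32.4%

Declined to participate = 45 + 6 = 51
Non-contacts = 8 + 67 = 75
Ineligible = 18 + 61 = 79
Top = 72
Base = 72 + 12 + 51 + 75 + 12 = 222
RR5 = 72 / 222 = 0.3243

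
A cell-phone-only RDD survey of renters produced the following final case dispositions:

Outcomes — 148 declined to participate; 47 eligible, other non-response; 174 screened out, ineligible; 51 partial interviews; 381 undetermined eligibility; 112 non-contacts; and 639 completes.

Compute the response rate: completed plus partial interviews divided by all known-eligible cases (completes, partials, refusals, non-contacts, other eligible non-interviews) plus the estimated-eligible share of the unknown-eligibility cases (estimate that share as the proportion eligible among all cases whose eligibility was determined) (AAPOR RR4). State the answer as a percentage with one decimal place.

52.2%

Top: 639 + 51 = 690
Known eligible: 639 + 51 + 148 + 112 + 47 = 997
e = 997 / (997 + 174) = 997 / 1171 = 0.8514
Estimated eligible among unknowns: 0.8514 × 381 = 324.38
Base: 997 + 324.38 = 1321.38
RR4 = 690 / 1321.38 = 0.5222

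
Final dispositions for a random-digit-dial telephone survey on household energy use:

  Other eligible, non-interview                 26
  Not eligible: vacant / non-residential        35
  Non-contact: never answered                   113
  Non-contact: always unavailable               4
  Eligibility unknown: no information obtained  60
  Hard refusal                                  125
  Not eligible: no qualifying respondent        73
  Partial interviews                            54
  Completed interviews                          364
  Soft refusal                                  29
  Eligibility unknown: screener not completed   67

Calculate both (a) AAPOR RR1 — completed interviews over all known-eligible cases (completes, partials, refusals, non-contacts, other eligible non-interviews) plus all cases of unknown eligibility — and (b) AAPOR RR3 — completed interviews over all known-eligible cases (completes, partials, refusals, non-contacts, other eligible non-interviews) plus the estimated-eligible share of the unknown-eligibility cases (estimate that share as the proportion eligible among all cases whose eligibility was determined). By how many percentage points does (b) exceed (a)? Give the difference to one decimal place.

0.9

Refusal or break-off = 125 + 29 = 154
Non-contacts = 113 + 4 = 117
Undetermined eligibility = 67 + 60 = 127
Out of scope = 73 + 35 = 108
Numerator → 364
Denom → 364 + 54 + 154 + 117 + 26 + 127 = 842
RR1 = 364 / 842 = 0.4323
Eligible (known) → 364 + 54 + 154 + 117 + 26 = 715
e = 715 / (715 + 108) = 715 / 823 = 0.8688
e × U → 0.8688 × 127 = 110.34
Denom → 715 + 110.34 = 825.34
RR3 = 364 / 825.34 = 0.4410
Difference = 44.10 − 43.23 = 0.87 percentage points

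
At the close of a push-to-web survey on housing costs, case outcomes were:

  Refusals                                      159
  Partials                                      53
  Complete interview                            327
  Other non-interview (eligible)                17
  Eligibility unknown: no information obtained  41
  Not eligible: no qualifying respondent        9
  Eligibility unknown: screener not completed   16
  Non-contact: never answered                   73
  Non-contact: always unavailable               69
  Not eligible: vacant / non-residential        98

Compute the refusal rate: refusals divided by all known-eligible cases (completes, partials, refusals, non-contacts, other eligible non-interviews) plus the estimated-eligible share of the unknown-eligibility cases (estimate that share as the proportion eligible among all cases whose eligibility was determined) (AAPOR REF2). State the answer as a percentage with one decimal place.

21.3%

Never reached = 73 + 69 = 142
Eligibility not determined = 16 + 41 = 57
Out of scope = 9 + 98 = 107
Numerator → 159
Eligible (known) → 327 + 53 + 159 + 142 + 17 = 698
e = 698 / (698 + 107) = 698 / 805 = 0.8671
Eligible share of unknowns → 0.8671 × 57 = 49.42
Base → 698 + 49.42 = 747.42
REF2 = 159 / 747.42 = 0.2127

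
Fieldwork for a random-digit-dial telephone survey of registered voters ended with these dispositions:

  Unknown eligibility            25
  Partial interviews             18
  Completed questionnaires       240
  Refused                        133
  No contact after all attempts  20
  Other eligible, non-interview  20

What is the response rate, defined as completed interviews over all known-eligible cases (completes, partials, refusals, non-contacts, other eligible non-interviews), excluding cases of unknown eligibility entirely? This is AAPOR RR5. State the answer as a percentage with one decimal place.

55.7%

Top = 240
Denom = 240 + 18 + 133 + 20 + 20 = 431
RR5 = 240 / 431 = 0.5568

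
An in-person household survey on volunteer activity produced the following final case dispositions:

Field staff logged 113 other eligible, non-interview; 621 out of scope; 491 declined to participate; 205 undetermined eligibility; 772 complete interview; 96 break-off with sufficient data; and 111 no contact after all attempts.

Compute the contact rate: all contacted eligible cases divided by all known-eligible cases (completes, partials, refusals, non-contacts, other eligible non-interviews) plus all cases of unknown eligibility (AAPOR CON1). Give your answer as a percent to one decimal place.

Num = 772 + 96 + 491 + 113 = 1472
Denominator = 772 + 96 + 491 + 111 + 113 + 205 = 1788
CON1 = 1472 / 1788 = 0.8233

82.3%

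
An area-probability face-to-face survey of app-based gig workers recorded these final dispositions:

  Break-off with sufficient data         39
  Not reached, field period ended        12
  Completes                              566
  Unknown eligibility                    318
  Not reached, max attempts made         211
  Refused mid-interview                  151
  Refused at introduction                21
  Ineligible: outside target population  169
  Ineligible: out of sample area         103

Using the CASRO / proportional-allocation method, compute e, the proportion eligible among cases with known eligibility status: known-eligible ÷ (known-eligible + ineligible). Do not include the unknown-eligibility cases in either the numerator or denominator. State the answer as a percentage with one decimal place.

Declined to participate = 21 + 151 = 172
Non-contacts = 12 + 211 = 223
Not eligible = 169 + 103 = 272
Known eligible: 566 + 39 + 172 + 223 = 1000
e = 1000 / (1000 + 272) = 1000 / 1272 = 0.7862

78.6%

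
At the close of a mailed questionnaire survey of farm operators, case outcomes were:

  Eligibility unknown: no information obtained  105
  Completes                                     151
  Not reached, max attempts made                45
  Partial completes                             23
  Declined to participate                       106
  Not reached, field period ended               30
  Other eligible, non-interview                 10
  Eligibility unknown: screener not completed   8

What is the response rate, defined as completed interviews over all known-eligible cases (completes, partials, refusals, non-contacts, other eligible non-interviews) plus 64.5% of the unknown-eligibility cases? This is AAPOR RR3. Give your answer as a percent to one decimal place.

No answer / not reached = 30 + 45 = 75
Undetermined eligibility = 8 + 105 = 113
Num = 151
Known eligible = 151 + 23 + 106 + 75 + 10 = 365
Eligible share of unknowns = 0.6450 × 113 = 72.89
Denominator = 365 + 72.89 = 437.89
RR3 = 151 / 437.89 = 0.3448

34.5%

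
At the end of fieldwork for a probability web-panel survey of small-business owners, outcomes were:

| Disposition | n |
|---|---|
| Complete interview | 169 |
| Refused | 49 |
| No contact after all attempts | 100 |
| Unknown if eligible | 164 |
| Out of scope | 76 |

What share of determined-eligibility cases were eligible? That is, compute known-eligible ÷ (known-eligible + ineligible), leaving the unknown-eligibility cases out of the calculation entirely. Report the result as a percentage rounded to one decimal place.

Known eligible: 169 + 49 + 100 = 318
e = 318 / (318 + 76) = 318 / 394 = 0.8071

80.7%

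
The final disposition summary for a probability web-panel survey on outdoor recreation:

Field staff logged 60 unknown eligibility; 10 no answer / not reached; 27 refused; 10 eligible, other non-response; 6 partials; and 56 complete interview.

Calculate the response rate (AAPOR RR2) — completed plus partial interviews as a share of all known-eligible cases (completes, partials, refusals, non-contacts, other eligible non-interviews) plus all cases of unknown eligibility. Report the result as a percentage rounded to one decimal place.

36.7%

Num → 56 + 6 = 62
Denom → 56 + 6 + 27 + 10 + 10 + 60 = 169
RR2 = 62 / 169 = 0.3669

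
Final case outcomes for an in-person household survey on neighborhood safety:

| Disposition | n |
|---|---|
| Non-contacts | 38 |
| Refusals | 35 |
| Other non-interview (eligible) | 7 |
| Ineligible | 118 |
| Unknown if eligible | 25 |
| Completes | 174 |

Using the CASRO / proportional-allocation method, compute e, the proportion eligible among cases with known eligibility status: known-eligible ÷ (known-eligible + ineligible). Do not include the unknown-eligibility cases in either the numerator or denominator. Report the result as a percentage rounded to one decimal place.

Known eligible: 174 + 35 + 38 + 7 = 254
e = 254 / (254 + 118) = 254 / 372 = 0.6828

68.3%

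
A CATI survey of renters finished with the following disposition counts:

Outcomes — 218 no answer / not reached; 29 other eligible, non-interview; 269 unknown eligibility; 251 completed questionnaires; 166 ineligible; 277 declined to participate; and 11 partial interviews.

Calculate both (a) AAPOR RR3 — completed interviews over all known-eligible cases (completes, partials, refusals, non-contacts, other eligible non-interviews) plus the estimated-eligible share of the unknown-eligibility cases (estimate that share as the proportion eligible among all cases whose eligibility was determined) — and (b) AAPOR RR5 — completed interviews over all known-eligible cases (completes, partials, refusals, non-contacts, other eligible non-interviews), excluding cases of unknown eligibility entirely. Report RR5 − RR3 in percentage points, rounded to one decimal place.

Top: 251
Eligible (known): 251 + 11 + 277 + 218 + 29 = 786
e = 786 / (786 + 166) = 786 / 952 = 0.8256
Eligible share of unknowns: 0.8256 × 269 = 222.09
Base: 786 + 222.09 = 1008.09
RR3 = 251 / 1008.09 = 0.2490
Base: 251 + 11 + 277 + 218 + 29 = 786
RR5 = 251 / 786 = 0.3193
Difference = 31.93 − 24.90 = 7.03 percentage points

7.0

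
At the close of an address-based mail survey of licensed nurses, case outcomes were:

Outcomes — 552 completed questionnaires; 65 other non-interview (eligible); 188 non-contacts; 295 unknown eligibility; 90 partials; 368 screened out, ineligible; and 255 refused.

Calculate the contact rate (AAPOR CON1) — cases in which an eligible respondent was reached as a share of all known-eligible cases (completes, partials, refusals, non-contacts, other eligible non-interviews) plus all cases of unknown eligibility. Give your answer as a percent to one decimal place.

66.6%

Top → 552 + 90 + 255 + 65 = 962
Denom → 552 + 90 + 255 + 188 + 65 + 295 = 1445
CON1 = 962 / 1445 = 0.6657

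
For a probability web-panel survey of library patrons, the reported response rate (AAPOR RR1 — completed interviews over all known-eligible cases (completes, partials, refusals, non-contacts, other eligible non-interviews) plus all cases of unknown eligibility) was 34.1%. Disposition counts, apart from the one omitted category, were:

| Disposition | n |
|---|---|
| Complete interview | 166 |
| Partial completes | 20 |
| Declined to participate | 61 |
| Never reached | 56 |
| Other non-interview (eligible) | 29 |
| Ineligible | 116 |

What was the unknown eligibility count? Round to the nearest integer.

155

RR1 = 166 / D = 0.341
D = 166 / 0.341 = 486.8
Rest of base = 332
unknown eligibility = 486.8 − 332 ≈ 155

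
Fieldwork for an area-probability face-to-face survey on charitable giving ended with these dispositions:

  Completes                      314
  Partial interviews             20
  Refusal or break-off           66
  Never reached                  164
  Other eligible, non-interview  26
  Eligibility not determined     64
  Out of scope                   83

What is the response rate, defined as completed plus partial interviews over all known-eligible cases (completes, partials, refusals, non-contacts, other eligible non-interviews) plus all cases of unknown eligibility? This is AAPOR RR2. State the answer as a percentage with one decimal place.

51.1%

Top = 314 + 20 = 334
Base = 314 + 20 + 66 + 164 + 26 + 64 = 654
RR2 = 334 / 654 = 0.5107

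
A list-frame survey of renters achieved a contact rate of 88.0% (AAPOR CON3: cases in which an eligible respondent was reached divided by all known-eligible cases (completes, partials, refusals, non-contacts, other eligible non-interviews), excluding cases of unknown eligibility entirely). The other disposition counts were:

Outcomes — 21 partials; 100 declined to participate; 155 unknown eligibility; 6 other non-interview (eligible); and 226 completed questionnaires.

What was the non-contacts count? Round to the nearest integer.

48

Top: 226 + 21 + 100 + 6 = 353
CON3 = 353 / D = 0.880
D = 353 / 0.880 = 401.1
Other denominator terms total 353
non-contacts = 401.1 − 353 ≈ 48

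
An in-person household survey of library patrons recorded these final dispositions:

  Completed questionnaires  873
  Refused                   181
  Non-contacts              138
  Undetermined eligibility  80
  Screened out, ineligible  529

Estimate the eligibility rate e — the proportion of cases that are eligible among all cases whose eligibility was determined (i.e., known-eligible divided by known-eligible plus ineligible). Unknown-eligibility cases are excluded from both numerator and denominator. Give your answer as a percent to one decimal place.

69.3%

Determined eligible = 873 + 181 + 138 = 1192
e = 1192 / (1192 + 529) = 1192 / 1721 = 0.6926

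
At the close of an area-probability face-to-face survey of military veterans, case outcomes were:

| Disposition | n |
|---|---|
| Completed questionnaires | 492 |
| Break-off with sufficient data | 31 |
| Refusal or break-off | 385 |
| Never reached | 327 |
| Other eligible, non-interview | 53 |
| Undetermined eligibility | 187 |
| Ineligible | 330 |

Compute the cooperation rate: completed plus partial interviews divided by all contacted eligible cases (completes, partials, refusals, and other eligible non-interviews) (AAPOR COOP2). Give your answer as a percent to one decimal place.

Numerator: 492 + 31 = 523
Denominator: 492 + 31 + 385 + 53 = 961
COOP2 = 523 / 961 = 0.5442

54.4%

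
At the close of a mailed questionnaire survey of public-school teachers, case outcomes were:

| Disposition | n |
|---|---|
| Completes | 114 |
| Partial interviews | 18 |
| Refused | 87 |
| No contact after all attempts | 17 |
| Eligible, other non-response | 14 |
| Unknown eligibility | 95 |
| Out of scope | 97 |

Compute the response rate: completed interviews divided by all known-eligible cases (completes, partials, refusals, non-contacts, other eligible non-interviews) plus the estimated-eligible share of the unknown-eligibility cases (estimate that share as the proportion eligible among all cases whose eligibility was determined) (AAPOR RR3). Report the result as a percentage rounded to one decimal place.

35.8%

Num → 114
Determined eligible → 114 + 18 + 87 + 17 + 14 = 250
e = 250 / (250 + 97) = 250 / 347 = 0.7205
Eligible share of unknowns → 0.7205 × 95 = 68.45
Denominator → 250 + 68.45 = 318.45
RR3 = 114 / 318.45 = 0.3580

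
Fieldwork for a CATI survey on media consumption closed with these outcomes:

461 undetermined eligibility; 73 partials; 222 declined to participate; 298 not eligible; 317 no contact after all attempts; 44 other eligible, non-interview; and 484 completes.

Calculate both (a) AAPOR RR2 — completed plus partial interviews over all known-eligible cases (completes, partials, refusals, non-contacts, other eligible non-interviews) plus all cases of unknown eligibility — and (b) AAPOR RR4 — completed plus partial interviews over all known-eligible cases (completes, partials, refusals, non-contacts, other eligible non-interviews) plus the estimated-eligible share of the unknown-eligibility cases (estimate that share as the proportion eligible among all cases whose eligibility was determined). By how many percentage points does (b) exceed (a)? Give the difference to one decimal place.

2.2

Top → 484 + 73 = 557
Denominator → 484 + 73 + 222 + 317 + 44 + 461 = 1601
RR2 = 557 / 1601 = 0.3479
Eligible (known) → 484 + 73 + 222 + 317 + 44 = 1140
e = 1140 / (1140 + 298) = 1140 / 1438 = 0.7928
Estimated eligible among unknowns → 0.7928 × 461 = 365.48
Denominator → 1140 + 365.48 = 1505.48
RR4 = 557 / 1505.48 = 0.3700
Difference = 37.00 − 34.79 = 2.21 percentage points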